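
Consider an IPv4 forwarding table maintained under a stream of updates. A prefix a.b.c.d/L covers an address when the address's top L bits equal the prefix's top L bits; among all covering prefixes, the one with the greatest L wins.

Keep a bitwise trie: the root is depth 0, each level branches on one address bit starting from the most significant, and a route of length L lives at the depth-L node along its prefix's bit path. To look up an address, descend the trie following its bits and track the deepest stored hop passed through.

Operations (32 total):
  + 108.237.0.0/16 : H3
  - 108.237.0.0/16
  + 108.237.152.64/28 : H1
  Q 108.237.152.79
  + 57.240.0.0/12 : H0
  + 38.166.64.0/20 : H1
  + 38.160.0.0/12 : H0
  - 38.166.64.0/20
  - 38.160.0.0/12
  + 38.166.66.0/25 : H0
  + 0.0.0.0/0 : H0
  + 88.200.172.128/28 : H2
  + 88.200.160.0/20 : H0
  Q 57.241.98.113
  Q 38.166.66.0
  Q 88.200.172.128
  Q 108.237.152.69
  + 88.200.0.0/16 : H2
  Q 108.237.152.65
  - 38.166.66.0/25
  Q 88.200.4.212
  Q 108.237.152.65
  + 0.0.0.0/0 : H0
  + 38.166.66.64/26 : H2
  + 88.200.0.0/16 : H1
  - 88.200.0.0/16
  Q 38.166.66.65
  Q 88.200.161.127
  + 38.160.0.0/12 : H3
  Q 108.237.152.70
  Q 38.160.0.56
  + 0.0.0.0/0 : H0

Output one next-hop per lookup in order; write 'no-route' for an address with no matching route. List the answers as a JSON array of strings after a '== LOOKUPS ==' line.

Trace:
  add 108.237.0.0/16 -> H3 at depth 16
  - 108.237.0.0/16 clear@16
  add 108.237.152.64/28 -> H1 at depth 28
  Q 108.237.152.79: descend 0110110011101101100110000100 ; hops seen [H1] ; pick H1
  add 57.240.0.0/12 -> H0 at depth 12
  add 38.166.64.0/20 -> H1 at depth 20
  add 38.160.0.0/12 -> H0 at depth 12
  - 38.166.64.0/20 clear@20
  - 38.160.0.0/12 clear@12
  add 38.166.66.0/25 -> H0 at depth 25
  add 0.0.0.0/0 -> H0 at depth 0
  add 88.200.172.128/28 -> H2 at depth 28
  add 88.200.160.0/20 -> H0 at depth 20
  Q 57.241.98.113: descend 001110011111 ; hops seen [H0,H0] ; pick H0
  Q 38.166.66.0: descend 0010011010100110010000100 ; hops seen [H0,H0] ; pick H0
  Q 88.200.172.128: descend 0101100011001000101011001000 ; hops seen [H0,H0,H2] ; pick H2
  Q 108.237.152.69: descend 0110110011101101100110000100 ; hops seen [H0,H1] ; pick H1
  add 88.200.0.0/16 -> H2 at depth 16
  Q 108.237.152.65: descend 0110110011101101100110000100 ; hops seen [H0,H1] ; pick H1
  - 38.166.66.0/25 clear@25
  Q 88.200.4.212: descend 0101100011001000 ; hops seen [H0,H2] ; pick H2
  Q 108.237.152.65: descend 0110110011101101100110000100 ; hops seen [H0,H1] ; pick H1
  add 0.0.0.0/0 -> H0 at depth 0
  add 38.166.66.64/26 -> H2 at depth 26
  add 88.200.0.0/16 -> H1 at depth 16
  - 88.200.0.0/16 clear@16
  Q 38.166.66.65: descend 00100110101001100100001001 ; hops seen [H0,H2] ; pick H2
  Q 88.200.161.127: descend 01011000110010001010 ; hops seen [H0,H0] ; pick H0
  add 38.160.0.0/12 -> H3 at depth 12
  Q 108.237.152.70: descend 0110110011101101100110000100 ; hops seen [H0,H1] ; pick H1
  Q 38.160.0.56: descend 0010011010100 ; hops seen [H0,H3] ; pick H3
  add 0.0.0.0/0 -> H0 at depth 0

== LOOKUPS ==
["H1","H0","H0","H2","H1","H1","H2","H1","H2","H0","H1","H3"]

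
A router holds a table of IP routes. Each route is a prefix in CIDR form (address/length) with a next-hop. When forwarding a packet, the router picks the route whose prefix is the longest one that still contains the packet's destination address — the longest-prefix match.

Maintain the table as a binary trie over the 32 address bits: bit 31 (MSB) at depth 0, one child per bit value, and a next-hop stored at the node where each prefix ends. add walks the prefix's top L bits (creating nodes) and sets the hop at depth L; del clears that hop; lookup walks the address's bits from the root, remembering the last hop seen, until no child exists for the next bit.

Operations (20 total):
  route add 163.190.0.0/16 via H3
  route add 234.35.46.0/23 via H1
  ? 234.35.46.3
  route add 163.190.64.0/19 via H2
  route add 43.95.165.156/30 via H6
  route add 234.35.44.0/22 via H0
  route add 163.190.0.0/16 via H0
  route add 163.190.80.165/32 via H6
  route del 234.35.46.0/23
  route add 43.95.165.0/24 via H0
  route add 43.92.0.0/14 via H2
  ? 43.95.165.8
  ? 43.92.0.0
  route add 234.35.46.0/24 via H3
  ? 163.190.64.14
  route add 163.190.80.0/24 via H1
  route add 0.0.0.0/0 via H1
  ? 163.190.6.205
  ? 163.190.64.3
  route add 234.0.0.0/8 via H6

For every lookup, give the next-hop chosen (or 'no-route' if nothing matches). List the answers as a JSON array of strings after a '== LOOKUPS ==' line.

Process each operation:
  add 163.190.0.0/16 -> H3 at depth 16
  add 234.35.46.0/23 -> H1 at depth 23
  lookup 234.35.46.3: bits 11101010001000110010111 walk d0:-→d1:-→d2:-→d3:-→d4:-→d5:-→d6:-→d7:-→d8:-→d9:-→d10:-→d11:-→d12:-→d13:-→d14:-→d15:-→d16:-→d17:-→d18:-→d19:-→d20:-→d21:-→d22:-→d23:H1 -> H1
  add 163.190.64.0/19 -> H2 at depth 19
  add 43.95.165.156/30 -> H6 at depth 30
  add 234.35.44.0/22 -> H0 at depth 22
  add 163.190.0.0/16 -> H0 at depth 16
  add 163.190.80.165/32 -> H6 at depth 32
  - 234.35.46.0/23 clear@23
  add 43.95.165.0/24 -> H0 at depth 24
  add 43.92.0.0/14 -> H2 at depth 14
  lookup 43.95.165.8: bits 001010110101111110100101 walk d0:-→d1:-→d2:-→d3:-→d4:-→d5:-→d6:-→d7:-→d8:-→d9:-→d10:-→d11:-→d12:-→d13:-→d14:H2→d15:-→d16:-→d17:-→d18:-→d19:-→d20:-→d21:-→d22:-→d23:-→d24:H0 -> H0
  lookup 43.92.0.0: bits 00101011010111 walk d0:-→d1:-→d2:-→d3:-→d4:-→d5:-→d6:-→d7:-→d8:-→d9:-→d10:-→d11:-→d12:-→d13:-→d14:H2 -> H2
  add 234.35.46.0/24 -> H3 at depth 24
  lookup 163.190.64.14: bits 1010001110111110010 walk d0:-→d1:-→d2:-→d3:-→d4:-→d5:-→d6:-→d7:-→d8:-→d9:-→d10:-→d11:-→d12:-→d13:-→d14:-→d15:-→d16:H0→d17:-→d18:-→d19:H2 -> H2
  add 163.190.80.0/24 -> H1 at depth 24
  add 0.0.0.0/0 -> H1 at depth 0
  lookup 163.190.6.205: bits 10100011101111100 walk d0:H1→d1:-→d2:-→d3:-→d4:-→d5:-→d6:-→d7:-→d8:-→d9:-→d10:-→d11:-→d12:-→d13:-→d14:-→d15:-→d16:H0→d17:- -> H0
  lookup 163.190.64.3: bits 1010001110111110010 walk d0:H1→d1:-→d2:-→d3:-→d4:-→d5:-→d6:-→d7:-→d8:-→d9:-→d10:-→d11:-→d12:-→d13:-→d14:-→d15:-→d16:H0→d17:-→d18:-→d19:H2 -> H2
  add 234.0.0.0/8 -> H6 at depth 8

== LOOKUPS ==
["H1","H0","H2","H2","H0","H2"]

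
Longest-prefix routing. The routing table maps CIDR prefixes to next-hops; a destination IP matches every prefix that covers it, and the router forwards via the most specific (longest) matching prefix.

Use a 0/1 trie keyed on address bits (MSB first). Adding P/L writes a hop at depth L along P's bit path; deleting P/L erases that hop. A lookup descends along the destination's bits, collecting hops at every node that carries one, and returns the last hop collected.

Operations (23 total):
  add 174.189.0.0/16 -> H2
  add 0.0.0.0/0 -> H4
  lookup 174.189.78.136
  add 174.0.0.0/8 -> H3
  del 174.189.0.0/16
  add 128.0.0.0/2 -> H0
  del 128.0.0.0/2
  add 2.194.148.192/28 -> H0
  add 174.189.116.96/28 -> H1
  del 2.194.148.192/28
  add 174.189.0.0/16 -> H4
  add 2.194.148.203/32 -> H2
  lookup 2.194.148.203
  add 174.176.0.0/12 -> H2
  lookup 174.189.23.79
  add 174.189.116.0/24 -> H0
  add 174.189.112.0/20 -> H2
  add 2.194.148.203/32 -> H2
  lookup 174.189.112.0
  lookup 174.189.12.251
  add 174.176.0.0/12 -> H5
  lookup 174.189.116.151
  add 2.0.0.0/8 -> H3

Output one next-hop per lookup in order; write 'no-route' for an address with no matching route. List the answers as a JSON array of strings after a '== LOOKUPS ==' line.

Apply in order:
  add 174.189.0.0/16 -> H2 at depth 16
  add 0.0.0.0/0 -> H4 at depth 0
  ? 174.189.78.136  path d0:H4→d1:-→d2:-→d3:-→d4:-→d5:-→d6:-→d7:-→d8:-→d9:-→d10:-→d11:-→d12:-→d13:-→d14:-→d15:-→d16:H2  best=H2
  add 174.0.0.0/8 -> H3 at depth 8
  - 174.189.0.0/16 clear@16
  add 128.0.0.0/2 -> H0 at depth 2
  - 128.0.0.0/2 clear@2
  add 2.194.148.192/28 -> H0 at depth 28
  add 174.189.116.96/28 -> H1 at depth 28
  - 2.194.148.192/28 clear@28
  add 174.189.0.0/16 -> H4 at depth 16
  add 2.194.148.203/32 -> H2 at depth 32
  ? 2.194.148.203  path d0:H4→d1:-→d2:-→d3:-→d4:-→d5:-→d6:-→d7:-→d8:-→d9:-→d10:-→d11:-→d12:-→d13:-→d14:-→d15:-→d16:-→d17:-→d18:-→d19:-→d20:-→d21:-→d22:-→d23:-→d24:-→d25:-→d26:-→d27:-→d28:-→d29:-→d30:-→d31:-→d32:H2  best=H2
  add 174.176.0.0/12 -> H2 at depth 12
  ? 174.189.23.79  path d0:H4→d1:-→d2:-→d3:-→d4:-→d5:-→d6:-→d7:-→d8:H3→d9:-→d10:-→d11:-→d12:H2→d13:-→d14:-→d15:-→d16:H4→d17:-  best=H4
  add 174.189.116.0/24 -> H0 at depth 24
  add 174.189.112.0/20 -> H2 at depth 20
  add 2.194.148.203/32 -> H2 at depth 32
  ? 174.189.112.0  path d0:H4→d1:-→d2:-→d3:-→d4:-→d5:-→d6:-→d7:-→d8:H3→d9:-→d10:-→d11:-→d12:H2→d13:-→d14:-→d15:-→d16:H4→d17:-→d18:-→d19:-→d20:H2→d21:-  best=H2
  ? 174.189.12.251  path d0:H4→d1:-→d2:-→d3:-→d4:-→d5:-→d6:-→d7:-→d8:H3→d9:-→d10:-→d11:-→d12:H2→d13:-→d14:-→d15:-→d16:H4→d17:-  best=H4
  add 174.176.0.0/12 -> H5 at depth 12
  ? 174.189.116.151  path d0:H4→d1:-→d2:-→d3:-→d4:-→d5:-→d6:-→d7:-→d8:H3→d9:-→d10:-→d11:-→d12:H5→d13:-→d14:-→d15:-→d16:H4→d17:-→d18:-→d19:-→d20:H2→d21:-→d22:-→d23:-→d24:H0  best=H0
  add 2.0.0.0/8 -> H3 at depth 8

== LOOKUPS ==
["H2","H2","H4","H2","H4","H0"]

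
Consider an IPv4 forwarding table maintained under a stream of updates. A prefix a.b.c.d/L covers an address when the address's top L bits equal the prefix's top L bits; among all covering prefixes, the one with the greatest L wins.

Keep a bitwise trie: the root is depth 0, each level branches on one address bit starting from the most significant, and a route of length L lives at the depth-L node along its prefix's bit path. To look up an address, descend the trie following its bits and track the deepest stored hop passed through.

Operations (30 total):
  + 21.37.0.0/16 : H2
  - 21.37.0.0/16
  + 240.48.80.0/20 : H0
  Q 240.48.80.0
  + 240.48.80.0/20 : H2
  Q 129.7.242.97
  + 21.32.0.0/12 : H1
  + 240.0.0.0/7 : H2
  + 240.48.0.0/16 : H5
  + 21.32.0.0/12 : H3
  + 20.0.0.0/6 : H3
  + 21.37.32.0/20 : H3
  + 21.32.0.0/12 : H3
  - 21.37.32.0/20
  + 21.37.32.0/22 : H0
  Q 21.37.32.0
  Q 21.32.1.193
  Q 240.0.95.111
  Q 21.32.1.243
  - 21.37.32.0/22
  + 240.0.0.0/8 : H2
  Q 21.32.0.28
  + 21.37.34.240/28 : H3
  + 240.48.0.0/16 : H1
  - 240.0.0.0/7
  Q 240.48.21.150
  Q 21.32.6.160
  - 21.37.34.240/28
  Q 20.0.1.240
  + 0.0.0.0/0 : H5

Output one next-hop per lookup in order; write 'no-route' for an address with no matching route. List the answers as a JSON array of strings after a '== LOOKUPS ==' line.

Process each operation:
  + 21.37.0.0/16 (H2) depth=16
  del 21.37.0.0/16 (clear depth 16)
  + 240.48.80.0/20 (H0) depth=20
  Q 240.48.80.0: descend 11110000001100000101 ; hops seen [H0] ; pick H0
  + 240.48.80.0/20 (H2) depth=20
  Q 129.7.242.97: descend 1 ; hops seen [∅] ; pick no-route
  + 21.32.0.0/12 (H1) depth=12
  + 240.0.0.0/7 (H2) depth=7
  + 240.48.0.0/16 (H5) depth=16
  + 21.32.0.0/12 (H3) depth=12
  + 20.0.0.0/6 (H3) depth=6
  + 21.37.32.0/20 (H3) depth=20
  + 21.32.0.0/12 (H3) depth=12
  del 21.37.32.0/20 (clear depth 20)
  + 21.37.32.0/22 (H0) depth=22
  Q 21.37.32.0: descend 0001010100100101001000 ; hops seen [H3,H3,H0] ; pick H0
  Q 21.32.1.193: descend 0001010100100 ; hops seen [H3,H3] ; pick H3
  Q 240.0.95.111: descend 1111000000 ; hops seen [H2] ; pick H2
  Q 21.32.1.243: descend 0001010100100 ; hops seen [H3,H3] ; pick H3
  del 21.37.32.0/22 (clear depth 22)
  + 240.0.0.0/8 (H2) depth=8
  Q 21.32.0.28: descend 0001010100100 ; hops seen [H3,H3] ; pick H3
  + 21.37.34.240/28 (H3) depth=28
  + 240.48.0.0/16 (H1) depth=16
  del 240.0.0.0/7 (clear depth 7)
  Q 240.48.21.150: descend 11110000001100000 ; hops seen [H2,H1] ; pick H1
  Q 21.32.6.160: descend 0001010100100 ; hops seen [H3,H3] ; pick H3
  del 21.37.34.240/28 (clear depth 28)
  Q 20.0.1.240: descend 0001010 ; hops seen [H3] ; pick H3
  + 0.0.0.0/0 (H5) depth=0

== LOOKUPS ==
["H0","no-route","H0","H3","H2","H3","H3","H1","H3","H3"]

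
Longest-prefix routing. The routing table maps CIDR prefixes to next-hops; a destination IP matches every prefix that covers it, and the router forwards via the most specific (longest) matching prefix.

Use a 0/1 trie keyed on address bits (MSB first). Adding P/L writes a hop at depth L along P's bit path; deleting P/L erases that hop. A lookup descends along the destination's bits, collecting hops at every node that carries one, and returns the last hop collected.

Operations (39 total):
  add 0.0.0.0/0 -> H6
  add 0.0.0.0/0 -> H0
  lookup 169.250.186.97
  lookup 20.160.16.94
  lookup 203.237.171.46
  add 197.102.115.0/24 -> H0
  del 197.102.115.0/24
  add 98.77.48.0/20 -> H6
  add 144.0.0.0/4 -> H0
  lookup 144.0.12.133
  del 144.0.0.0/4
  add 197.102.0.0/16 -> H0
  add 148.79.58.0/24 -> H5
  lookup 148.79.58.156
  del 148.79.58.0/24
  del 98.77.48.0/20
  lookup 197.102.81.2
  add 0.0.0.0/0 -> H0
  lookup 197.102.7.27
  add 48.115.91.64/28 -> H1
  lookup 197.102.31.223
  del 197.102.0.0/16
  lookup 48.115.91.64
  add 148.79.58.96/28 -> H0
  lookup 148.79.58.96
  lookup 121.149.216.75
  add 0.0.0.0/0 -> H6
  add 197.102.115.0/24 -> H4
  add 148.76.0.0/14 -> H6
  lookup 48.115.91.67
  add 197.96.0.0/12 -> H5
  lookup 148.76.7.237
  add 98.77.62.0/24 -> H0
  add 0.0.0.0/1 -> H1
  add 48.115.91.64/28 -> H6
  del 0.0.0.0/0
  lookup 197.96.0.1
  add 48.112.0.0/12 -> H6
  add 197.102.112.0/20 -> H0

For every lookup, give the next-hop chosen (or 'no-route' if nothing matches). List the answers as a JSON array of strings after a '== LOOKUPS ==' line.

Process each operation:
  add 0.0.0.0/0 -> H6 at depth 0
  add 0.0.0.0/0 -> H0 at depth 0
  lookup 169.250.186.97: bits ε walk d0:H0 -> H0
  lookup 20.160.16.94: bits ε walk d0:H0 -> H0
  lookup 203.237.171.46: bits ε walk d0:H0 -> H0
  add 197.102.115.0/24 -> H0 at depth 24
  del 197.102.115.0/24 (clear depth 24)
  add 98.77.48.0/20 -> H6 at depth 20
  add 144.0.0.0/4 -> H0 at depth 4
  lookup 144.0.12.133: bits 1001 walk d0:H0→d1:-→d2:-→d3:-→d4:H0 -> H0
  del 144.0.0.0/4 (clear depth 4)
  add 197.102.0.0/16 -> H0 at depth 16
  add 148.79.58.0/24 -> H5 at depth 24
  lookup 148.79.58.156: bits 100101000100111100111010 walk d0:H0→d1:-→d2:-→d3:-→d4:-→d5:-→d6:-→d7:-→d8:-→d9:-→d10:-→d11:-→d12:-→d13:-→d14:-→d15:-→d16:-→d17:-→d18:-→d19:-→d20:-→d21:-→d22:-→d23:-→d24:H5 -> H5
  del 148.79.58.0/24 (clear depth 24)
  del 98.77.48.0/20 (clear depth 20)
  lookup 197.102.81.2: bits 110001010110011001 walk d0:H0→d1:-→d2:-→d3:-→d4:-→d5:-→d6:-→d7:-→d8:-→d9:-→d10:-→d11:-→d12:-→d13:-→d14:-→d15:-→d16:H0→d17:-→d18:- -> H0
  add 0.0.0.0/0 -> H0 at depth 0
  lookup 197.102.7.27: bits 11000101011001100 walk d0:H0→d1:-→d2:-→d3:-→d4:-→d5:-→d6:-→d7:-→d8:-→d9:-→d10:-→d11:-→d12:-→d13:-→d14:-→d15:-→d16:H0→d17:- -> H0
  add 48.115.91.64/28 -> H1 at depth 28
  lookup 197.102.31.223: bits 11000101011001100 walk d0:H0→d1:-→d2:-→d3:-→d4:-→d5:-→d6:-→d7:-→d8:-→d9:-→d10:-→d11:-→d12:-→d13:-→d14:-→d15:-→d16:H0→d17:- -> H0
  del 197.102.0.0/16 (clear depth 16)
  lookup 48.115.91.64: bits 0011000001110011010110110100 walk d0:H0→d1:-→d2:-→d3:-→d4:-→d5:-→d6:-→d7:-→d8:-→d9:-→d10:-→d11:-→d12:-→d13:-→d14:-→d15:-→d16:-→d17:-→d18:-→d19:-→d20:-→d21:-→d22:-→d23:-→d24:-→d25:-→d26:-→d27:-→d28:H1 -> H1
  add 148.79.58.96/28 -> H0 at depth 28
  lookup 148.79.58.96: bits 1001010001001111001110100110 walk d0:H0→d1:-→d2:-→d3:-→d4:-→d5:-→d6:-→d7:-→d8:-→d9:-→d10:-→d11:-→d12:-→d13:-→d14:-→d15:-→d16:-→d17:-→d18:-→d19:-→d20:-→d21:-→d22:-→d23:-→d24:-→d25:-→d26:-→d27:-→d28:H0 -> H0
  lookup 121.149.216.75: bits 011 walk d0:H0→d1:-→d2:-→d3:- -> H0
  add 0.0.0.0/0 -> H6 at depth 0
  add 197.102.115.0/24 -> H4 at depth 24
  add 148.76.0.0/14 -> H6 at depth 14
  lookup 48.115.91.67: bits 0011000001110011010110110100 walk d0:H6→d1:-→d2:-→d3:-→d4:-→d5:-→d6:-→d7:-→d8:-→d9:-→d10:-→d11:-→d12:-→d13:-→d14:-→d15:-→d16:-→d17:-→d18:-→d19:-→d20:-→d21:-→d22:-→d23:-→d24:-→d25:-→d26:-→d27:-→d28:H1 -> H1
  add 197.96.0.0/12 -> H5 at depth 12
  lookup 148.76.7.237: bits 10010100010011 walk d0:H6→d1:-→d2:-→d3:-→d4:-→d5:-→d6:-→d7:-→d8:-→d9:-→d10:-→d11:-→d12:-→d13:-→d14:H6 -> H6
  add 98.77.62.0/24 -> H0 at depth 24
  add 0.0.0.0/1 -> H1 at depth 1
  add 48.115.91.64/28 -> H6 at depth 28
  del 0.0.0.0/0 (clear depth 0)
  lookup 197.96.0.1: bits 1100010101100 walk d0:-→d1:-→d2:-→d3:-→d4:-→d5:-→d6:-→d7:-→d8:-→d9:-→d10:-→d11:-→d12:H5→d13:- -> H5
  add 48.112.0.0/12 -> H6 at depth 12
  add 197.102.112.0/20 -> H0 at depth 20

== LOOKUPS ==
["H0","H0","H0","H0","H5","H0","H0","H0","H1","H0","H0","H1","H6","H5"]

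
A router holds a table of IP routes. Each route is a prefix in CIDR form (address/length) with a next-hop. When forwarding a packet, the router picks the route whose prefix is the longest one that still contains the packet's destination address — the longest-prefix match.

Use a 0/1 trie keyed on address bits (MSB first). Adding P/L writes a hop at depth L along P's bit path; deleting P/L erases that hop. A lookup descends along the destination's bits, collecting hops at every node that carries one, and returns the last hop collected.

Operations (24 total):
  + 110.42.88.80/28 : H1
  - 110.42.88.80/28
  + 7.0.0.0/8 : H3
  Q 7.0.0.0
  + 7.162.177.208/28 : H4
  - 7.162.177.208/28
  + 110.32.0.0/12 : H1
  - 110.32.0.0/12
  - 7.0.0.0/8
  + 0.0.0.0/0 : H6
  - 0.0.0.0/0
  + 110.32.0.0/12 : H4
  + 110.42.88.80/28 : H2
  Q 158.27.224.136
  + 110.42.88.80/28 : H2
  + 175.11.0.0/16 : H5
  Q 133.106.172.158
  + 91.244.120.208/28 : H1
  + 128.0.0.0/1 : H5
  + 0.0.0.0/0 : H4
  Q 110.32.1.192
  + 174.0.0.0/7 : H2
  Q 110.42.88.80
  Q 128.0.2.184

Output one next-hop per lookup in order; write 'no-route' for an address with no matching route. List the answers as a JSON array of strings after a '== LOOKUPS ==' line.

Process each operation:
  add 110.42.88.80/28 -> H1 at depth 28
  - 110.42.88.80/28 clear@28
  add 7.0.0.0/8 -> H3 at depth 8
  ? 7.0.0.0  path d0:-→d1:-→d2:-→d3:-→d4:-→d5:-→d6:-→d7:-→d8:H3  best=H3
  add 7.162.177.208/28 -> H4 at depth 28
  - 7.162.177.208/28 clear@28
  add 110.32.0.0/12 -> H1 at depth 12
  - 110.32.0.0/12 clear@12
  - 7.0.0.0/8 clear@8
  add 0.0.0.0/0 -> H6 at depth 0
  - 0.0.0.0/0 clear@0
  add 110.32.0.0/12 -> H4 at depth 12
  add 110.42.88.80/28 -> H2 at depth 28
  ? 158.27.224.136  path d0:-  best=no-route
  add 110.42.88.80/28 -> H2 at depth 28
  add 175.11.0.0/16 -> H5 at depth 16
  ? 133.106.172.158  path d0:-→d1:-→d2:-  best=no-route
  add 91.244.120.208/28 -> H1 at depth 28
  add 128.0.0.0/1 -> H5 at depth 1
  add 0.0.0.0/0 -> H4 at depth 0
  ? 110.32.1.192  path d0:H4→d1:-→d2:-→d3:-→d4:-→d5:-→d6:-→d7:-→d8:-→d9:-→d10:-→d11:-→d12:H4  best=H4
  add 174.0.0.0/7 -> H2 at depth 7
  ? 110.42.88.80  path d0:H4→d1:-→d2:-→d3:-→d4:-→d5:-→d6:-→d7:-→d8:-→d9:-→d10:-→d11:-→d12:H4→d13:-→d14:-→d15:-→d16:-→d17:-→d18:-→d19:-→d20:-→d21:-→d22:-→d23:-→d24:-→d25:-→d26:-→d27:-→d28:H2  best=H2
  ? 128.0.2.184  path d0:H4→d1:H5→d2:-  best=H5

== LOOKUPS ==
["H3","no-route","no-route","H4","H2","H5"]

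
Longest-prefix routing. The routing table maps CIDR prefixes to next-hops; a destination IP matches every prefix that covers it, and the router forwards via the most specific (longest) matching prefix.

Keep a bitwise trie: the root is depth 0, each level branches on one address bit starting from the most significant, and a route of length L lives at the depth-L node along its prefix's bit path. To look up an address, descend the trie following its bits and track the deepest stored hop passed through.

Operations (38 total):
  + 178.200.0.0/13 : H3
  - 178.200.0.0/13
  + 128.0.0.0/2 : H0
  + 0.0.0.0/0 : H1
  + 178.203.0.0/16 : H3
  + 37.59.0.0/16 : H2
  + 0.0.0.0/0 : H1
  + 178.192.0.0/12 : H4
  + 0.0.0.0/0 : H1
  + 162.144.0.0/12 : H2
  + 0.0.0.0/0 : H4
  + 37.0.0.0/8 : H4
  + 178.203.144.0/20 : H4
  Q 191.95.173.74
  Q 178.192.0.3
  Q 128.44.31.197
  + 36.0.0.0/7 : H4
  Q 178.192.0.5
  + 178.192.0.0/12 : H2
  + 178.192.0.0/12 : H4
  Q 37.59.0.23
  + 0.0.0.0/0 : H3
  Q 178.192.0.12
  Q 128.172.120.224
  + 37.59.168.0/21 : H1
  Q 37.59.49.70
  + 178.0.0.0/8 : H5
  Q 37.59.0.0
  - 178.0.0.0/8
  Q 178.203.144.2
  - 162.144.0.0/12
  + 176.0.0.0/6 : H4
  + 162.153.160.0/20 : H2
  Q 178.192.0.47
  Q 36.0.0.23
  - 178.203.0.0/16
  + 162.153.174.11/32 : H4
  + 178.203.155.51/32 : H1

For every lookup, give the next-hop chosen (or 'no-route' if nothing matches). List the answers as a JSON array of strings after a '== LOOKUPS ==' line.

Trace:
  add 178.200.0.0/13 -> H3 at depth 13
  - 178.200.0.0/13 clear@13
  add 128.0.0.0/2 -> H0 at depth 2
  add 0.0.0.0/0 -> H1 at depth 0
  add 178.203.0.0/16 -> H3 at depth 16
  add 37.59.0.0/16 -> H2 at depth 16
  add 0.0.0.0/0 -> H1 at depth 0
  add 178.192.0.0/12 -> H4 at depth 12
  add 0.0.0.0/0 -> H1 at depth 0
  add 162.144.0.0/12 -> H2 at depth 12
  add 0.0.0.0/0 -> H4 at depth 0
  add 37.0.0.0/8 -> H4 at depth 8
  add 178.203.144.0/20 -> H4 at depth 20
  lookup 191.95.173.74: bits 1011 walk d0:H4→d1:-→d2:H0→d3:-→d4:- -> H0
  lookup 178.192.0.3: bits 101100101100 walk d0:H4→d1:-→d2:H0→d3:-→d4:-→d5:-→d6:-→d7:-→d8:-→d9:-→d10:-→d11:-→d12:H4 -> H4
  lookup 128.44.31.197: bits 10 walk d0:H4→d1:-→d2:H0 -> H0
  add 36.0.0.0/7 -> H4 at depth 7
  lookup 178.192.0.5: bits 101100101100 walk d0:H4→d1:-→d2:H0→d3:-→d4:-→d5:-→d6:-→d7:-→d8:-→d9:-→d10:-→d11:-→d12:H4 -> H4
  add 178.192.0.0/12 -> H2 at depth 12
  add 178.192.0.0/12 -> H4 at depth 12
  lookup 37.59.0.23: bits 0010010100111011 walk d0:H4→d1:-→d2:-→d3:-→d4:-→d5:-→d6:-→d7:H4→d8:H4→d9:-→d10:-→d11:-→d12:-→d13:-→d14:-→d15:-→d16:H2 -> H2
  add 0.0.0.0/0 -> H3 at depth 0
  lookup 178.192.0.12: bits 101100101100 walk d0:H3→d1:-→d2:H0→d3:-→d4:-→d5:-→d6:-→d7:-→d8:-→d9:-→d10:-→d11:-→d12:H4 -> H4
  lookup 128.172.120.224: bits 10 walk d0:H3→d1:-→d2:H0 -> H0
  add 37.59.168.0/21 -> H1 at depth 21
  lookup 37.59.49.70: bits 0010010100111011 walk d0:H3→d1:-→d2:-→d3:-→d4:-→d5:-→d6:-→d7:H4→d8:H4→d9:-→d10:-→d11:-→d12:-→d13:-→d14:-→d15:-→d16:H2 -> H2
  add 178.0.0.0/8 -> H5 at depth 8
  lookup 37.59.0.0: bits 0010010100111011 walk d0:H3→d1:-→d2:-→d3:-→d4:-→d5:-→d6:-→d7:H4→d8:H4→d9:-→d10:-→d11:-→d12:-→d13:-→d14:-→d15:-→d16:H2 -> H2
  - 178.0.0.0/8 clear@8
  lookup 178.203.144.2: bits 10110010110010111001 walk d0:H3→d1:-→d2:H0→d3:-→d4:-→d5:-→d6:-→d7:-→d8:-→d9:-→d10:-→d11:-→d12:H4→d13:-→d14:-→d15:-→d16:H3→d17:-→d18:-→d19:-→d20:H4 -> H4
  - 162.144.0.0/12 clear@12
  add 176.0.0.0/6 -> H4 at depth 6
  add 162.153.160.0/20 -> H2 at depth 20
  lookup 178.192.0.47: bits 101100101100 walk d0:H3→d1:-→d2:H0→d3:-→d4:-→d5:-→d6:H4→d7:-→d8:-→d9:-→d10:-→d11:-→d12:H4 -> H4
  lookup 36.0.0.23: bits 0010010 walk d0:H3→d1:-→d2:-→d3:-→d4:-→d5:-→d6:-→d7:H4 -> H4
  - 178.203.0.0/16 clear@16
  add 162.153.174.11/32 -> H4 at depth 32
  add 178.203.155.51/32 -> H1 at depth 32

== LOOKUPS ==
["H0","H4","H0","H4","H2","H4","H0","H2","H2","H4","H4","H4"]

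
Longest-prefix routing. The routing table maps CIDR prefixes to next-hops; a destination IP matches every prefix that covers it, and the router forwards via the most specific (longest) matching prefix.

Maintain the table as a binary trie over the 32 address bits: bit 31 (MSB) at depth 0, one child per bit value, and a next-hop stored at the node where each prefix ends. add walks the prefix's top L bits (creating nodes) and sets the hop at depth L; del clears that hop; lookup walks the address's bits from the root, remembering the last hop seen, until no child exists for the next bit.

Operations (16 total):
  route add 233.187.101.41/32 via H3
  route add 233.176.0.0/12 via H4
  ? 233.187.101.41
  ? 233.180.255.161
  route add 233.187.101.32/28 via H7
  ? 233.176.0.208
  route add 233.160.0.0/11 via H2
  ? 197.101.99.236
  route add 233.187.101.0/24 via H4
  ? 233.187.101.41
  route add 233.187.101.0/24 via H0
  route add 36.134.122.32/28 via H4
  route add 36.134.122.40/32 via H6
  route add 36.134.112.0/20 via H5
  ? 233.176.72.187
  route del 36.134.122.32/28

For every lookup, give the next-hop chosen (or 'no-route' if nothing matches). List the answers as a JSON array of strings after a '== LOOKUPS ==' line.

Process each operation:
  + 233.187.101.41/32 (H3) depth=32
  + 233.176.0.0/12 (H4) depth=12
  ? 233.187.101.41  path d0:-→d1:-→d2:-→d3:-→d4:-→d5:-→d6:-→d7:-→d8:-→d9:-→d10:-→d11:-→d12:H4→d13:-→d14:-→d15:-→d16:-→d17:-→d18:-→d19:-→d20:-→d21:-→d22:-→d23:-→d24:-→d25:-→d26:-→d27:-→d28:-→d29:-→d30:-→d31:-→d32:H3  best=H3
  ? 233.180.255.161  path d0:-→d1:-→d2:-→d3:-→d4:-→d5:-→d6:-→d7:-→d8:-→d9:-→d10:-→d11:-→d12:H4  best=H4
  + 233.187.101.32/28 (H7) depth=28
  ? 233.176.0.208  path d0:-→d1:-→d2:-→d3:-→d4:-→d5:-→d6:-→d7:-→d8:-→d9:-→d10:-→d11:-→d12:H4  best=H4
  + 233.160.0.0/11 (H2) depth=11
  ? 197.101.99.236  path d0:-→d1:-→d2:-  best=no-route
  + 233.187.101.0/24 (H4) depth=24
  ? 233.187.101.41  path d0:-→d1:-→d2:-→d3:-→d4:-→d5:-→d6:-→d7:-→d8:-→d9:-→d10:-→d11:H2→d12:H4→d13:-→d14:-→d15:-→d16:-→d17:-→d18:-→d19:-→d20:-→d21:-→d22:-→d23:-→d24:H4→d25:-→d26:-→d27:-→d28:H7→d29:-→d30:-→d31:-→d32:H3  best=H3
  + 233.187.101.0/24 (H0) depth=24
  + 36.134.122.32/28 (H4) depth=28
  + 36.134.122.40/32 (H6) depth=32
  + 36.134.112.0/20 (H5) depth=20
  ? 233.176.72.187  path d0:-→d1:-→d2:-→d3:-→d4:-→d5:-→d6:-→d7:-→d8:-→d9:-→d10:-→d11:H2→d12:H4  best=H4
  - 36.134.122.32/28 clear@28

== LOOKUPS ==
["H3","H4","H4","no-route","H3","H4"]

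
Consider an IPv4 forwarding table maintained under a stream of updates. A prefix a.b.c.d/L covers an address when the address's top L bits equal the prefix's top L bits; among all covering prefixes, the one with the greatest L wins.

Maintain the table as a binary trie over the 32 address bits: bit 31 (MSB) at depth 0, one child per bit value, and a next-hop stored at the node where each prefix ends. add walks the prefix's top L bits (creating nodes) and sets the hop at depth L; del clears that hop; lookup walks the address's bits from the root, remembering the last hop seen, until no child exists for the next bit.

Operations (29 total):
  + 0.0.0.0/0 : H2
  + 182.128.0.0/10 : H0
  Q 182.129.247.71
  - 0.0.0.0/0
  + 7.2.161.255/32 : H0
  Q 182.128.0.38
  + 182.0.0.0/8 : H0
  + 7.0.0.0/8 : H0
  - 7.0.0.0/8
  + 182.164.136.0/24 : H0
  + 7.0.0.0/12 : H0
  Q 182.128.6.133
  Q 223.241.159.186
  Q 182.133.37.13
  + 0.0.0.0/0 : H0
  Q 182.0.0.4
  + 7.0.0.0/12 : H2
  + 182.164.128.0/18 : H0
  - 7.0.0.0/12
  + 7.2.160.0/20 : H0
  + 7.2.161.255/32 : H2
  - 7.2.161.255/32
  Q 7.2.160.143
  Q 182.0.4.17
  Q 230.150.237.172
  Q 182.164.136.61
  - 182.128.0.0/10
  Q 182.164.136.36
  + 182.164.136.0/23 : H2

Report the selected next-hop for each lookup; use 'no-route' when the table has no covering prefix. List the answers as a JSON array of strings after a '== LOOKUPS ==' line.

Apply in order:
  + 0.0.0.0/0 (H2) depth=0
  + 182.128.0.0/10 (H0) depth=10
  ? 182.129.247.71  path d0:H2→d1:-→d2:-→d3:-→d4:-→d5:-→d6:-→d7:-→d8:-→d9:-→d10:H0  best=H0
  - 0.0.0.0/0 clear@0
  + 7.2.161.255/32 (H0) depth=32
  ? 182.128.0.38  path d0:-→d1:-→d2:-→d3:-→d4:-→d5:-→d6:-→d7:-→d8:-→d9:-→d10:H0  best=H0
  + 182.0.0.0/8 (H0) depth=8
  + 7.0.0.0/8 (H0) depth=8
  - 7.0.0.0/8 clear@8
  + 182.164.136.0/24 (H0) depth=24
  + 7.0.0.0/12 (H0) depth=12
  ? 182.128.6.133  path d0:-→d1:-→d2:-→d3:-→d4:-→d5:-→d6:-→d7:-→d8:H0→d9:-→d10:H0  best=H0
  ? 223.241.159.186  path d0:-→d1:-  best=no-route
  ? 182.133.37.13  path d0:-→d1:-→d2:-→d3:-→d4:-→d5:-→d6:-→d7:-→d8:H0→d9:-→d10:H0  best=H0
  + 0.0.0.0/0 (H0) depth=0
  ? 182.0.0.4  path d0:H0→d1:-→d2:-→d3:-→d4:-→d5:-→d6:-→d7:-→d8:H0  best=H0
  + 7.0.0.0/12 (H2) depth=12
  + 182.164.128.0/18 (H0) depth=18
  - 7.0.0.0/12 clear@12
  + 7.2.160.0/20 (H0) depth=20
  + 7.2.161.255/32 (H2) depth=32
  - 7.2.161.255/32 clear@32
  ? 7.2.160.143  path d0:H0→d1:-→d2:-→d3:-→d4:-→d5:-→d6:-→d7:-→d8:-→d9:-→d10:-→d11:-→d12:-→d13:-→d14:-→d15:-→d16:-→d17:-→d18:-→d19:-→d20:H0→d21:-→d22:-→d23:-  best=H0
  ? 182.0.4.17  path d0:H0→d1:-→d2:-→d3:-→d4:-→d5:-→d6:-→d7:-→d8:H0  best=H0
  ? 230.150.237.172  path d0:H0→d1:-  best=H0
  ? 182.164.136.61  path d0:H0→d1:-→d2:-→d3:-→d4:-→d5:-→d6:-→d7:-→d8:H0→d9:-→d10:H0→d11:-→d12:-→d13:-→d14:-→d15:-→d16:-→d17:-→d18:H0→d19:-→d20:-→d21:-→d22:-→d23:-→d24:H0  best=H0
  - 182.128.0.0/10 clear@10
  ? 182.164.136.36  path d0:H0→d1:-→d2:-→d3:-→d4:-→d5:-→d6:-→d7:-→d8:H0→d9:-→d10:-→d11:-→d12:-→d13:-→d14:-→d15:-→d16:-→d17:-→d18:H0→d19:-→d20:-→d21:-→d22:-→d23:-→d24:H0  best=H0
  + 182.164.136.0/23 (H2) depth=23

== LOOKUPS ==
["H0","H0","H0","no-route","H0","H0","H0","H0","H0","H0","H0"]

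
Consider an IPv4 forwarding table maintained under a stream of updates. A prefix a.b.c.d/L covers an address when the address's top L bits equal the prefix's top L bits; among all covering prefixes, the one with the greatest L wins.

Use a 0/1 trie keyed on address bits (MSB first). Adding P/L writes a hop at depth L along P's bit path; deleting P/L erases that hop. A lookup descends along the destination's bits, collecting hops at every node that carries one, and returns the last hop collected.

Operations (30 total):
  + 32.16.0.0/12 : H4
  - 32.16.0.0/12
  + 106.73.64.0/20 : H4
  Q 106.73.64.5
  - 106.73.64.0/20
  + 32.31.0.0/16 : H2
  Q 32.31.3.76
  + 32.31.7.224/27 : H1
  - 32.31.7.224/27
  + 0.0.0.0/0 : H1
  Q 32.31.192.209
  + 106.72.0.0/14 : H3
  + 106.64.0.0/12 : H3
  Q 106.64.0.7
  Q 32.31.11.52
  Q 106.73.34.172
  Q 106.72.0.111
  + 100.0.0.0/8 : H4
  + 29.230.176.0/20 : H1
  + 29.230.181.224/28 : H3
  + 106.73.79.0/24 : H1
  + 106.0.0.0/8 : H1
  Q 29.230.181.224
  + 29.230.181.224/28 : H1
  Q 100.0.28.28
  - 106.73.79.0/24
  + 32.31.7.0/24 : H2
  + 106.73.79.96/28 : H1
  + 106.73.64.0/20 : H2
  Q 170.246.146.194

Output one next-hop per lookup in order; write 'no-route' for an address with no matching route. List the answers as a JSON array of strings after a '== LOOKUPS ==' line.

Apply in order:
  add 32.16.0.0/12 -> H4 at depth 12
  - 32.16.0.0/12 clear@12
  add 106.73.64.0/20 -> H4 at depth 20
  ? 106.73.64.5  path d0:-→d1:-→d2:-→d3:-→d4:-→d5:-→d6:-→d7:-→d8:-→d9:-→d10:-→d11:-→d12:-→d13:-→d14:-→d15:-→d16:-→d17:-→d18:-→d19:-→d20:H4  best=H4
  - 106.73.64.0/20 clear@20
  add 32.31.0.0/16 -> H2 at depth 16
  ? 32.31.3.76  path d0:-→d1:-→d2:-→d3:-→d4:-→d5:-→d6:-→d7:-→d8:-→d9:-→d10:-→d11:-→d12:-→d13:-→d14:-→d15:-→d16:H2  best=H2
  add 32.31.7.224/27 -> H1 at depth 27
  - 32.31.7.224/27 clear@27
  add 0.0.0.0/0 -> H1 at depth 0
  ? 32.31.192.209  path d0:H1→d1:-→d2:-→d3:-→d4:-→d5:-→d6:-→d7:-→d8:-→d9:-→d10:-→d11:-→d12:-→d13:-→d14:-→d15:-→d16:H2  best=H2
  add 106.72.0.0/14 -> H3 at depth 14
  add 106.64.0.0/12 -> H3 at depth 12
  ? 106.64.0.7  path d0:H1→d1:-→d2:-→d3:-→d4:-→d5:-→d6:-→d7:-→d8:-→d9:-→d10:-→d11:-→d12:H3  best=H3
  ? 32.31.11.52  path d0:H1→d1:-→d2:-→d3:-→d4:-→d5:-→d6:-→d7:-→d8:-→d9:-→d10:-→d11:-→d12:-→d13:-→d14:-→d15:-→d16:H2→d17:-→d18:-→d19:-→d20:-  best=H2
  ? 106.73.34.172  path d0:H1→d1:-→d2:-→d3:-→d4:-→d5:-→d6:-→d7:-→d8:-→d9:-→d10:-→d11:-→d12:H3→d13:-→d14:H3→d15:-→d16:-→d17:-  best=H3
  ? 106.72.0.111  path d0:H1→d1:-→d2:-→d3:-→d4:-→d5:-→d6:-→d7:-→d8:-→d9:-→d10:-→d11:-→d12:H3→d13:-→d14:H3→d15:-  best=H3
  add 100.0.0.0/8 -> H4 at depth 8
  add 29.230.176.0/20 -> H1 at depth 20
  add 29.230.181.224/28 -> H3 at depth 28
  add 106.73.79.0/24 -> H1 at depth 24
  add 106.0.0.0/8 -> H1 at depth 8
  ? 29.230.181.224  path d0:H1→d1:-→d2:-→d3:-→d4:-→d5:-→d6:-→d7:-→d8:-→d9:-→d10:-→d11:-→d12:-→d13:-→d14:-→d15:-→d16:-→d17:-→d18:-→d19:-→d20:H1→d21:-→d22:-→d23:-→d24:-→d25:-→d26:-→d27:-→d28:H3  best=H3
  add 29.230.181.224/28 -> H1 at depth 28
  ? 100.0.28.28  path d0:H1→d1:-→d2:-→d3:-→d4:-→d5:-→d6:-→d7:-→d8:H4  best=H4
  - 106.73.79.0/24 clear@24
  add 32.31.7.0/24 -> H2 at depth 24
  add 106.73.79.96/28 -> H1 at depth 28
  add 106.73.64.0/20 -> H2 at depth 20
  ? 170.246.146.194  path d0:H1  best=H1

== LOOKUPS ==
["H4","H2","H2","H3","H2","H3","H3","H3","H4","H1"]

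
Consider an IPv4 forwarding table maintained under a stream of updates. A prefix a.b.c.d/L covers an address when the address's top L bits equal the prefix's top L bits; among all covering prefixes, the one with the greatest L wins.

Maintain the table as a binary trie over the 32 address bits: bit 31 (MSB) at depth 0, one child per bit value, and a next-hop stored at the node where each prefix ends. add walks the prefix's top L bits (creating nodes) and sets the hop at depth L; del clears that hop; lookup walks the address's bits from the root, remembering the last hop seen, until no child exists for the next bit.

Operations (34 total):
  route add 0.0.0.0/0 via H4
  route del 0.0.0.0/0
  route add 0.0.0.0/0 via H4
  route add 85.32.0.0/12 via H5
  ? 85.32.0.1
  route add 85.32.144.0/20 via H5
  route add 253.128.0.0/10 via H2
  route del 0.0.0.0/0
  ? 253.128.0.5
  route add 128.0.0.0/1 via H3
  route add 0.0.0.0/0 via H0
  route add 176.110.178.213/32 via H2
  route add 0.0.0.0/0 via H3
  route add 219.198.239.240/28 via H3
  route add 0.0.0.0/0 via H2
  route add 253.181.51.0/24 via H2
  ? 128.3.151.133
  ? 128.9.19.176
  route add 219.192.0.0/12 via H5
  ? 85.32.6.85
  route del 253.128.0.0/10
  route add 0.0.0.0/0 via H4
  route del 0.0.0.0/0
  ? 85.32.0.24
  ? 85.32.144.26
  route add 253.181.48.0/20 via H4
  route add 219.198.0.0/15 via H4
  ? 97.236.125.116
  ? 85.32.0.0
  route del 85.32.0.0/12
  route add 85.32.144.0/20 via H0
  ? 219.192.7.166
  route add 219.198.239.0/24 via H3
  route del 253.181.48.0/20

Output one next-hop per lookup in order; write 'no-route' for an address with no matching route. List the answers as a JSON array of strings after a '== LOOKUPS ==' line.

Trace:
  + 0.0.0.0/0 (H4) depth=0
  del 0.0.0.0/0 (clear depth 0)
  + 0.0.0.0/0 (H4) depth=0
  + 85.32.0.0/12 (H5) depth=12
  Q 85.32.0.1: descend 010101010010 ; hops seen [H4,H5] ; pick H5
  + 85.32.144.0/20 (H5) depth=20
  + 253.128.0.0/10 (H2) depth=10
  del 0.0.0.0/0 (clear depth 0)
  Q 253.128.0.5: descend 1111110110 ; hops seen [H2] ; pick H2
  + 128.0.0.0/1 (H3) depth=1
  + 0.0.0.0/0 (H0) depth=0
  + 176.110.178.213/32 (H2) depth=32
  + 0.0.0.0/0 (H3) depth=0
  + 219.198.239.240/28 (H3) depth=28
  + 0.0.0.0/0 (H2) depth=0
  + 253.181.51.0/24 (H2) depth=24
  Q 128.3.151.133: descend 10 ; hops seen [H2,H3] ; pick H3
  Q 128.9.19.176: descend 10 ; hops seen [H2,H3] ; pick H3
  + 219.192.0.0/12 (H5) depth=12
  Q 85.32.6.85: descend 0101010100100000 ; hops seen [H2,H5] ; pick H5
  del 253.128.0.0/10 (clear depth 10)
  + 0.0.0.0/0 (H4) depth=0
  del 0.0.0.0/0 (clear depth 0)
  Q 85.32.0.24: descend 0101010100100000 ; hops seen [H5] ; pick H5
  Q 85.32.144.26: descend 01010101001000001001 ; hops seen [H5,H5] ; pick H5
  + 253.181.48.0/20 (H4) depth=20
  + 219.198.0.0/15 (H4) depth=15
  Q 97.236.125.116: descend 01 ; hops seen [∅] ; pick no-route
  Q 85.32.0.0: descend 0101010100100000 ; hops seen [H5] ; pick H5
  del 85.32.0.0/12 (clear depth 12)
  + 85.32.144.0/20 (H0) depth=20
  Q 219.192.7.166: descend 1101101111000 ; hops seen [H3,H5] ; pick H5
  + 219.198.239.0/24 (H3) depth=24
  del 253.181.48.0/20 (clear depth 20)

== LOOKUPS ==
["H5","H2","H3","H3","H5","H5","H5","no-route","H5","H5"]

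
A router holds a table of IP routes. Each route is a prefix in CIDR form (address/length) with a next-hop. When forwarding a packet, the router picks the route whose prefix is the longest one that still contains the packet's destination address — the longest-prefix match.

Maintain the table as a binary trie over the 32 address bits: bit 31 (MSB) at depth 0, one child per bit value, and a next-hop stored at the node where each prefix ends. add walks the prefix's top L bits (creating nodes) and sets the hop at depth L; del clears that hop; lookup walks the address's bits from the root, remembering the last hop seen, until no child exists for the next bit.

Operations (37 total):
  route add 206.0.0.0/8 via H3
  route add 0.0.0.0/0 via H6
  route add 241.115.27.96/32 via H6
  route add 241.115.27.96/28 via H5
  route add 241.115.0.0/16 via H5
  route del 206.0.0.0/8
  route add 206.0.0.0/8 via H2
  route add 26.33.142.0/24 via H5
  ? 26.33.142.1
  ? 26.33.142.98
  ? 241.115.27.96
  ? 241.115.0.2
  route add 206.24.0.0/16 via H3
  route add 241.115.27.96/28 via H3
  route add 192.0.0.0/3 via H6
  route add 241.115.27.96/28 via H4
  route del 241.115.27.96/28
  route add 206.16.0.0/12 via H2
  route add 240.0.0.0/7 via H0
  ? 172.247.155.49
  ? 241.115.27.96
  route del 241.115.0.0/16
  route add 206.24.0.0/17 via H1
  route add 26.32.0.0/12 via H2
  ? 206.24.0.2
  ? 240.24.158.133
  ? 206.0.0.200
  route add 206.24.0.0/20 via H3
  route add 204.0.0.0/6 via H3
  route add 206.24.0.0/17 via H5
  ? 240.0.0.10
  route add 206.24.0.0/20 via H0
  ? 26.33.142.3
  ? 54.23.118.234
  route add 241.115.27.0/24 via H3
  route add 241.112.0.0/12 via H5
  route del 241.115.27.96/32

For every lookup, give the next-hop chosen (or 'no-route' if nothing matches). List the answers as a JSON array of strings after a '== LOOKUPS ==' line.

Process each operation:
  add 206.0.0.0/8 -> H3 at depth 8
  add 0.0.0.0/0 -> H6 at depth 0
  add 241.115.27.96/32 -> H6 at depth 32
  add 241.115.27.96/28 -> H5 at depth 28
  add 241.115.0.0/16 -> H5 at depth 16
  del 206.0.0.0/8 (clear depth 8)
  add 206.0.0.0/8 -> H2 at depth 8
  add 26.33.142.0/24 -> H5 at depth 24
  ? 26.33.142.1  path d0:H6→d1:-→d2:-→d3:-→d4:-→d5:-→d6:-→d7:-→d8:-→d9:-→d10:-→d11:-→d12:-→d13:-→d14:-→d15:-→d16:-→d17:-→d18:-→d19:-→d20:-→d21:-→d22:-→d23:-→d24:H5  best=H5
  ? 26.33.142.98  path d0:H6→d1:-→d2:-→d3:-→d4:-→d5:-→d6:-→d7:-→d8:-→d9:-→d10:-→d11:-→d12:-→d13:-→d14:-→d15:-→d16:-→d17:-→d18:-→d19:-→d20:-→d21:-→d22:-→d23:-→d24:H5  best=H5
  ? 241.115.27.96  path d0:H6→d1:-→d2:-→d3:-→d4:-→d5:-→d6:-→d7:-→d8:-→d9:-→d10:-→d11:-→d12:-→d13:-→d14:-→d15:-→d16:H5→d17:-→d18:-→d19:-→d20:-→d21:-→d22:-→d23:-→d24:-→d25:-→d26:-→d27:-→d28:H5→d29:-→d30:-→d31:-→d32:H6  best=H6
  ? 241.115.0.2  path d0:H6→d1:-→d2:-→d3:-→d4:-→d5:-→d6:-→d7:-→d8:-→d9:-→d10:-→d11:-→d12:-→d13:-→d14:-→d15:-→d16:H5→d17:-→d18:-→d19:-  best=H5
  add 206.24.0.0/16 -> H3 at depth 16
  add 241.115.27.96/28 -> H3 at depth 28
  add 192.0.0.0/3 -> H6 at depth 3
  add 241.115.27.96/28 -> H4 at depth 28
  del 241.115.27.96/28 (clear depth 28)
  add 206.16.0.0/12 -> H2 at depth 12
  add 240.0.0.0/7 -> H0 at depth 7
  ? 172.247.155.49  path d0:H6→d1:-  best=H6
  ? 241.115.27.96  path d0:H6→d1:-→d2:-→d3:-→d4:-→d5:-→d6:-→d7:H0→d8:-→d9:-→d10:-→d11:-→d12:-→d13:-→d14:-→d15:-→d16:H5→d17:-→d18:-→d19:-→d20:-→d21:-→d22:-→d23:-→d24:-→d25:-→d26:-→d27:-→d28:-→d29:-→d30:-→d31:-→d32:H6  best=H6
  del 241.115.0.0/16 (clear depth 16)
  add 206.24.0.0/17 -> H1 at depth 17
  add 26.32.0.0/12 -> H2 at depth 12
  ? 206.24.0.2  path d0:H6→d1:-→d2:-→d3:H6→d4:-→d5:-→d6:-→d7:-→d8:H2→d9:-→d10:-→d11:-→d12:H2→d13:-→d14:-→d15:-→d16:H3→d17:H1  best=H1
  ? 240.24.158.133  path d0:H6→d1:-→d2:-→d3:-→d4:-→d5:-→d6:-→d7:H0  best=H0
  ? 206.0.0.200  path d0:H6→d1:-→d2:-→d3:H6→d4:-→d5:-→d6:-→d7:-→d8:H2→d9:-→d10:-→d11:-  best=H2
  add 206.24.0.0/20 -> H3 at depth 20
  add 204.0.0.0/6 -> H3 at depth 6
  add 206.24.0.0/17 -> H5 at depth 17
  ? 240.0.0.10  path d0:H6→d1:-→d2:-→d3:-→d4:-→d5:-→d6:-→d7:H0  best=H0
  add 206.24.0.0/20 -> H0 at depth 20
  ? 26.33.142.3  path d0:H6→d1:-→d2:-→d3:-→d4:-→d5:-→d6:-→d7:-→d8:-→d9:-→d10:-→d11:-→d12:H2→d13:-→d14:-→d15:-→d16:-→d17:-→d18:-→d19:-→d20:-→d21:-→d22:-→d23:-→d24:H5  best=H5
  ? 54.23.118.234  path d0:H6→d1:-→d2:-  best=H6
  add 241.115.27.0/24 -> H3 at depth 24
  add 241.112.0.0/12 -> H5 at depth 12
  del 241.115.27.96/32 (clear depth 32)

== LOOKUPS ==
["H5","H5","H6","H5","H6","H6","H1","H0","H2","H0","H5","H6"]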